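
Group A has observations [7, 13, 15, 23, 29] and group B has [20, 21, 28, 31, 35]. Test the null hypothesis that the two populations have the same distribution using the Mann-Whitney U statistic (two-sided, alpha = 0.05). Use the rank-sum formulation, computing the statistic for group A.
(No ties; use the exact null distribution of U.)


Step 1: Combine and sort all 10 observations; assign midranks.
sorted (value, group): (7,X), (13,X), (15,X), (20,Y), (21,Y), (23,X), (28,Y), (29,X), (31,Y), (35,Y)
ranks: 7->1, 13->2, 15->3, 20->4, 21->5, 23->6, 28->7, 29->8, 31->9, 35->10
Step 2: Rank sum for X: R1 = 1 + 2 + 3 + 6 + 8 = 20.
Step 3: U_X = R1 - n1(n1+1)/2 = 20 - 5*6/2 = 20 - 15 = 5.
       U_Y = n1*n2 - U_X = 25 - 5 = 20.
Step 4: No ties, so the exact null distribution of U (based on enumerating the C(10,5) = 252 equally likely rank assignments) gives the two-sided p-value.
Step 5: p-value = 0.150794; compare to alpha = 0.05. fail to reject H0.

U_X = 5, p = 0.150794, fail to reject H0 at alpha = 0.05.


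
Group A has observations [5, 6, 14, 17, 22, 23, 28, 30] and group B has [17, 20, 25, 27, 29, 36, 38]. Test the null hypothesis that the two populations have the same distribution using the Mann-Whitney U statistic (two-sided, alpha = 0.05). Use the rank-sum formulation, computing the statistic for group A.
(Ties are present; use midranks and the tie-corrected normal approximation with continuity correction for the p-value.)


Step 1: Combine and sort all 15 observations; assign midranks.
sorted (value, group): (5,X), (6,X), (14,X), (17,X), (17,Y), (20,Y), (22,X), (23,X), (25,Y), (27,Y), (28,X), (29,Y), (30,X), (36,Y), (38,Y)
ranks: 5->1, 6->2, 14->3, 17->4.5, 17->4.5, 20->6, 22->7, 23->8, 25->9, 27->10, 28->11, 29->12, 30->13, 36->14, 38->15
Step 2: Rank sum for X: R1 = 1 + 2 + 3 + 4.5 + 7 + 8 + 11 + 13 = 49.5.
Step 3: U_X = R1 - n1(n1+1)/2 = 49.5 - 8*9/2 = 49.5 - 36 = 13.5.
       U_Y = n1*n2 - U_X = 56 - 13.5 = 42.5.
Step 4: Ties are present, so use the tie-corrected normal approximation (with continuity correction) for the p-value.
Step 5: p-value = 0.104882; compare to alpha = 0.05. fail to reject H0.

U_X = 13.5, p = 0.104882, fail to reject H0 at alpha = 0.05.


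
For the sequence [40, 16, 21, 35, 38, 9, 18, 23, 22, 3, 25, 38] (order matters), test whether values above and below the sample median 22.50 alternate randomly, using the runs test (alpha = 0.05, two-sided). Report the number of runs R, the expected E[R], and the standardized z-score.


Step 1: Compute median = 22.50; label A = above, B = below.
Labels in order: ABBAABBABBAA  (n_A = 6, n_B = 6)
Step 2: Count runs R = 7.
Step 3: Under H0 (random ordering), E[R] = 2*n_A*n_B/(n_A+n_B) + 1 = 2*6*6/12 + 1 = 7.0000.
        Var[R] = 2*n_A*n_B*(2*n_A*n_B - n_A - n_B) / ((n_A+n_B)^2 * (n_A+n_B-1)) = 4320/1584 = 2.7273.
        SD[R] = 1.6514.
Step 4: R = E[R], so z = 0 with no continuity correction.
Step 5: Two-sided p-value via normal approximation = 2*(1 - Phi(|z|)) = 1.000000.
Step 6: alpha = 0.05. fail to reject H0.

R = 7, z = 0.0000, p = 1.000000, fail to reject H0.


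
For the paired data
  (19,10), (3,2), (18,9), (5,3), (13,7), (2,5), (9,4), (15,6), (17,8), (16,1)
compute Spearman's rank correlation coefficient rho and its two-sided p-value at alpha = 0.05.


Step 1: Rank x and y separately (midranks; no ties here).
rank(x): 19->10, 3->2, 18->9, 5->3, 13->5, 2->1, 9->4, 15->6, 17->8, 16->7
rank(y): 10->10, 2->2, 9->9, 3->3, 7->7, 5->5, 4->4, 6->6, 8->8, 1->1
Step 2: d_i = R_x(i) - R_y(i); compute d_i^2.
  (10-10)^2=0, (2-2)^2=0, (9-9)^2=0, (3-3)^2=0, (5-7)^2=4, (1-5)^2=16, (4-4)^2=0, (6-6)^2=0, (8-8)^2=0, (7-1)^2=36
sum(d^2) = 56.
Step 3: rho = 1 - 6*56 / (10*(10^2 - 1)) = 1 - 336/990 = 0.660606.
Step 4: Under H0, t = rho * sqrt((n-2)/(1-rho^2)) = 2.4889 ~ t(8).
Step 5: Two-sided p-value from the t-distribution with 8 df = 0.037588.
Step 6: alpha = 0.05. reject H0.

rho = 0.6606, p = 0.037588, reject H0 at alpha = 0.05.


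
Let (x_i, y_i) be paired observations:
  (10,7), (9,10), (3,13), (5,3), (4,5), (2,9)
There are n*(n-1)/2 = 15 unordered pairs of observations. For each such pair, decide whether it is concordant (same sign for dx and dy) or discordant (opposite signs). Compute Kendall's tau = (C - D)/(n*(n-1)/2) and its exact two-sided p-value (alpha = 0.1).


Step 1: Enumerate the 15 unordered pairs (i,j) with i<j and classify each by sign(x_j-x_i) * sign(y_j-y_i).
  (1,2):dx=-1,dy=+3->D; (1,3):dx=-7,dy=+6->D; (1,4):dx=-5,dy=-4->C; (1,5):dx=-6,dy=-2->C
  (1,6):dx=-8,dy=+2->D; (2,3):dx=-6,dy=+3->D; (2,4):dx=-4,dy=-7->C; (2,5):dx=-5,dy=-5->C
  (2,6):dx=-7,dy=-1->C; (3,4):dx=+2,dy=-10->D; (3,5):dx=+1,dy=-8->D; (3,6):dx=-1,dy=-4->C
  (4,5):dx=-1,dy=+2->D; (4,6):dx=-3,dy=+6->D; (5,6):dx=-2,dy=+4->D
Step 2: C = 6, D = 9, total pairs = 15.
Step 3: tau = (C - D)/(n(n-1)/2) = (6 - 9)/15 = -0.200000.
Step 4: Exact two-sided p-value (enumerate n! = 720 permutations of y under H0): p = 0.719444.
Step 5: alpha = 0.1. fail to reject H0.

tau_b = -0.2000 (C=6, D=9), p = 0.719444, fail to reject H0.


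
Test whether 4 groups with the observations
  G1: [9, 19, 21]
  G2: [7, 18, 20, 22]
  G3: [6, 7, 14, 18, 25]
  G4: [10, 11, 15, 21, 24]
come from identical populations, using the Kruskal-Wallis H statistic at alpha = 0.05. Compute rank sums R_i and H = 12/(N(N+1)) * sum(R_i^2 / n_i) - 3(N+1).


Step 1: Combine all N = 17 observations and assign midranks.
sorted (value, group, rank): (6,G3,1), (7,G2,2.5), (7,G3,2.5), (9,G1,4), (10,G4,5), (11,G4,6), (14,G3,7), (15,G4,8), (18,G2,9.5), (18,G3,9.5), (19,G1,11), (20,G2,12), (21,G1,13.5), (21,G4,13.5), (22,G2,15), (24,G4,16), (25,G3,17)
Step 2: Sum ranks within each group.
R_1 = 28.5 (n_1 = 3)
R_2 = 39 (n_2 = 4)
R_3 = 37 (n_3 = 5)
R_4 = 48.5 (n_4 = 5)
Step 3: H = 12/(N(N+1)) * sum(R_i^2/n_i) - 3(N+1)
     = 12/(17*18) * (28.5^2/3 + 39^2/4 + 37^2/5 + 48.5^2/5) - 3*18
     = 0.039216 * 1395.25 - 54
     = 0.715686.
Step 4: Ties present; correction factor C = 1 - 18/(17^3 - 17) = 0.996324. Corrected H = 0.715686 / 0.996324 = 0.718327.
Step 5: Under H0, H ~ chi^2(3); p-value = 0.868885.
Step 6: alpha = 0.05. fail to reject H0.

H = 0.7183, df = 3, p = 0.868885, fail to reject H0.


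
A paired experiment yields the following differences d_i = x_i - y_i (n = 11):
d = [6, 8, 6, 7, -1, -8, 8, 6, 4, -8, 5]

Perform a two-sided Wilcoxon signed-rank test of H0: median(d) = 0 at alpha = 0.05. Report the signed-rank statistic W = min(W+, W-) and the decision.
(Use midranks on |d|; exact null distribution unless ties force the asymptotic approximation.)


Step 1: Drop any zero differences (none here) and take |d_i|.
|d| = [6, 8, 6, 7, 1, 8, 8, 6, 4, 8, 5]
Step 2: Midrank |d_i| (ties get averaged ranks).
ranks: |6|->5, |8|->9.5, |6|->5, |7|->7, |1|->1, |8|->9.5, |8|->9.5, |6|->5, |4|->2, |8|->9.5, |5|->3
Step 3: Attach original signs; sum ranks with positive sign and with negative sign.
W+ = 5 + 9.5 + 5 + 7 + 9.5 + 5 + 2 + 3 = 46
W- = 1 + 9.5 + 9.5 = 20
(Check: W+ + W- = 66 should equal n(n+1)/2 = 66.)
Step 4: Test statistic W = min(W+, W-) = 20.
Step 5: Ties in |d|, so use the tie-corrected normal approximation.
        E[W] = n(n+1)/4 = 11*12/4 = 33.
        Tie groups: |d|=6 (t=3), |d|=8 (t=4); sum(t^3 - t) = 84.
        Var[W] = n(n+1)(2n+1)/24 - sum(t^3-t)/48 = 3036/24 - 84/48 = 124.75.
        z = (W - E[W]) / sqrt(Var[W]) = (20 - 33) / 11.1692 = -1.1639.
        Two-sided p = 2*Phi(z) = 0.244456.
Step 6: alpha = 0.05. fail to reject H0.

W+ = 46, W- = 20, W = min = 20, p = 0.244456, fail to reject H0.


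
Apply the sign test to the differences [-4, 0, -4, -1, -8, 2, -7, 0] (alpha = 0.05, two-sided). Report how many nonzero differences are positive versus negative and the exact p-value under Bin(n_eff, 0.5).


Step 1: Discard zero differences. Original n = 8; n_eff = number of nonzero differences = 6.
Nonzero differences (with sign): -4, -4, -1, -8, +2, -7
Step 2: Count signs: positive = 1, negative = 5.
Step 3: Under H0: P(positive) = 0.5, so the number of positives S ~ Bin(6, 0.5).
Step 4: Two-sided exact p-value = sum of Bin(6,0.5) probabilities at or below the observed probability = 0.218750.
Step 5: alpha = 0.05. fail to reject H0.

n_eff = 6, pos = 1, neg = 5, p = 0.218750, fail to reject H0.


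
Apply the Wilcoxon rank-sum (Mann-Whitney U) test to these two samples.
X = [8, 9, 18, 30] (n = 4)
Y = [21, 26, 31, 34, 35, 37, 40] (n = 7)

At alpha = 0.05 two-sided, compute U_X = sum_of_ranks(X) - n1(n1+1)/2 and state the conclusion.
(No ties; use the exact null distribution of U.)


Step 1: Combine and sort all 11 observations; assign midranks.
sorted (value, group): (8,X), (9,X), (18,X), (21,Y), (26,Y), (30,X), (31,Y), (34,Y), (35,Y), (37,Y), (40,Y)
ranks: 8->1, 9->2, 18->3, 21->4, 26->5, 30->6, 31->7, 34->8, 35->9, 37->10, 40->11
Step 2: Rank sum for X: R1 = 1 + 2 + 3 + 6 = 12.
Step 3: U_X = R1 - n1(n1+1)/2 = 12 - 4*5/2 = 12 - 10 = 2.
       U_Y = n1*n2 - U_X = 28 - 2 = 26.
Step 4: No ties, so the exact null distribution of U (based on enumerating the C(11,4) = 330 equally likely rank assignments) gives the two-sided p-value.
Step 5: p-value = 0.024242; compare to alpha = 0.05. reject H0.

U_X = 2, p = 0.024242, reject H0 at alpha = 0.05.


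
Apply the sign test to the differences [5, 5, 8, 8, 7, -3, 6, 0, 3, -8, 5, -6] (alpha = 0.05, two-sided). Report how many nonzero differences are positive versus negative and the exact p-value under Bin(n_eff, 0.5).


Step 1: Discard zero differences. Original n = 12; n_eff = number of nonzero differences = 11.
Nonzero differences (with sign): +5, +5, +8, +8, +7, -3, +6, +3, -8, +5, -6
Step 2: Count signs: positive = 8, negative = 3.
Step 3: Under H0: P(positive) = 0.5, so the number of positives S ~ Bin(11, 0.5).
Step 4: Two-sided exact p-value = sum of Bin(11,0.5) probabilities at or below the observed probability = 0.226562.
Step 5: alpha = 0.05. fail to reject H0.

n_eff = 11, pos = 8, neg = 3, p = 0.226562, fail to reject H0.


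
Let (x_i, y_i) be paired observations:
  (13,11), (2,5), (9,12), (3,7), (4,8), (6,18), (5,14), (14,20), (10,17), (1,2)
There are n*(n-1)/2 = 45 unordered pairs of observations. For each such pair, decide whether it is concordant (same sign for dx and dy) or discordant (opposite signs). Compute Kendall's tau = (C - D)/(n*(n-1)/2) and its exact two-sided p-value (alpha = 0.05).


Step 1: Enumerate the 45 unordered pairs (i,j) with i<j and classify each by sign(x_j-x_i) * sign(y_j-y_i).
  (1,2):dx=-11,dy=-6->C; (1,3):dx=-4,dy=+1->D; (1,4):dx=-10,dy=-4->C; (1,5):dx=-9,dy=-3->C
  (1,6):dx=-7,dy=+7->D; (1,7):dx=-8,dy=+3->D; (1,8):dx=+1,dy=+9->C; (1,9):dx=-3,dy=+6->D
  (1,10):dx=-12,dy=-9->C; (2,3):dx=+7,dy=+7->C; (2,4):dx=+1,dy=+2->C; (2,5):dx=+2,dy=+3->C
  (2,6):dx=+4,dy=+13->C; (2,7):dx=+3,dy=+9->C; (2,8):dx=+12,dy=+15->C; (2,9):dx=+8,dy=+12->C
  (2,10):dx=-1,dy=-3->C; (3,4):dx=-6,dy=-5->C; (3,5):dx=-5,dy=-4->C; (3,6):dx=-3,dy=+6->D
  (3,7):dx=-4,dy=+2->D; (3,8):dx=+5,dy=+8->C; (3,9):dx=+1,dy=+5->C; (3,10):dx=-8,dy=-10->C
  (4,5):dx=+1,dy=+1->C; (4,6):dx=+3,dy=+11->C; (4,7):dx=+2,dy=+7->C; (4,8):dx=+11,dy=+13->C
  (4,9):dx=+7,dy=+10->C; (4,10):dx=-2,dy=-5->C; (5,6):dx=+2,dy=+10->C; (5,7):dx=+1,dy=+6->C
  (5,8):dx=+10,dy=+12->C; (5,9):dx=+6,dy=+9->C; (5,10):dx=-3,dy=-6->C; (6,7):dx=-1,dy=-4->C
  (6,8):dx=+8,dy=+2->C; (6,9):dx=+4,dy=-1->D; (6,10):dx=-5,dy=-16->C; (7,8):dx=+9,dy=+6->C
  (7,9):dx=+5,dy=+3->C; (7,10):dx=-4,dy=-12->C; (8,9):dx=-4,dy=-3->C; (8,10):dx=-13,dy=-18->C
  (9,10):dx=-9,dy=-15->C
Step 2: C = 38, D = 7, total pairs = 45.
Step 3: tau = (C - D)/(n(n-1)/2) = (38 - 7)/45 = 0.688889.
Step 4: Exact two-sided p-value (enumerate n! = 3628800 permutations of y under H0): p = 0.004687.
Step 5: alpha = 0.05. reject H0.

tau_b = 0.6889 (C=38, D=7), p = 0.004687, reject H0.


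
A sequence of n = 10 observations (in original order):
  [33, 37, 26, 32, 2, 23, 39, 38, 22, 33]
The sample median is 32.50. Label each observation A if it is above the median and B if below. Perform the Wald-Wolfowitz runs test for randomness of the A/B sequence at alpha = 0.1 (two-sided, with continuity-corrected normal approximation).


Step 1: Compute median = 32.50; label A = above, B = below.
Labels in order: AABBBBAABA  (n_A = 5, n_B = 5)
Step 2: Count runs R = 5.
Step 3: Under H0 (random ordering), E[R] = 2*n_A*n_B/(n_A+n_B) + 1 = 2*5*5/10 + 1 = 6.0000.
        Var[R] = 2*n_A*n_B*(2*n_A*n_B - n_A - n_B) / ((n_A+n_B)^2 * (n_A+n_B-1)) = 2000/900 = 2.2222.
        SD[R] = 1.4907.
Step 4: Continuity-corrected z = (R + 0.5 - E[R]) / SD[R] = (5 + 0.5 - 6.0000) / 1.4907 = -0.3354.
Step 5: Two-sided p-value via normal approximation = 2*(1 - Phi(|z|)) = 0.737316.
Step 6: alpha = 0.1. fail to reject H0.

R = 5, z = -0.3354, p = 0.737316, fail to reject H0.


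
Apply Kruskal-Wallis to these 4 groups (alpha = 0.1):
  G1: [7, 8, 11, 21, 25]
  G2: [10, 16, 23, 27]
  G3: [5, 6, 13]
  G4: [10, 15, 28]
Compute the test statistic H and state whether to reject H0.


Step 1: Combine all N = 15 observations and assign midranks.
sorted (value, group, rank): (5,G3,1), (6,G3,2), (7,G1,3), (8,G1,4), (10,G2,5.5), (10,G4,5.5), (11,G1,7), (13,G3,8), (15,G4,9), (16,G2,10), (21,G1,11), (23,G2,12), (25,G1,13), (27,G2,14), (28,G4,15)
Step 2: Sum ranks within each group.
R_1 = 38 (n_1 = 5)
R_2 = 41.5 (n_2 = 4)
R_3 = 11 (n_3 = 3)
R_4 = 29.5 (n_4 = 3)
Step 3: H = 12/(N(N+1)) * sum(R_i^2/n_i) - 3(N+1)
     = 12/(15*16) * (38^2/5 + 41.5^2/4 + 11^2/3 + 29.5^2/3) - 3*16
     = 0.050000 * 1049.78 - 48
     = 4.488958.
Step 4: Ties present; correction factor C = 1 - 6/(15^3 - 15) = 0.998214. Corrected H = 4.488958 / 0.998214 = 4.496989.
Step 5: Under H0, H ~ chi^2(3); p-value = 0.212559.
Step 6: alpha = 0.1. fail to reject H0.

H = 4.4970, df = 3, p = 0.212559, fail to reject H0.


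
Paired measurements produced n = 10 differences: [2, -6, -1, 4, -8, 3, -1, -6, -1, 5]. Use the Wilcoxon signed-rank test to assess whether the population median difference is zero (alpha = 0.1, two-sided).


Step 1: Drop any zero differences (none here) and take |d_i|.
|d| = [2, 6, 1, 4, 8, 3, 1, 6, 1, 5]
Step 2: Midrank |d_i| (ties get averaged ranks).
ranks: |2|->4, |6|->8.5, |1|->2, |4|->6, |8|->10, |3|->5, |1|->2, |6|->8.5, |1|->2, |5|->7
Step 3: Attach original signs; sum ranks with positive sign and with negative sign.
W+ = 4 + 6 + 5 + 7 = 22
W- = 8.5 + 2 + 10 + 2 + 8.5 + 2 = 33
(Check: W+ + W- = 55 should equal n(n+1)/2 = 55.)
Step 4: Test statistic W = min(W+, W-) = 22.
Step 5: Ties in |d|, so use the tie-corrected normal approximation.
        E[W] = n(n+1)/4 = 10*11/4 = 27.5.
        Tie groups: |d|=1 (t=3), |d|=6 (t=2); sum(t^3 - t) = 30.
        Var[W] = n(n+1)(2n+1)/24 - sum(t^3-t)/48 = 2310/24 - 30/48 = 95.625.
        z = (W - E[W]) / sqrt(Var[W]) = (22 - 27.5) / 9.7788 = -0.5624.
        Two-sided p = 2*Phi(z) = 0.573816.
Step 6: alpha = 0.1. fail to reject H0.

W+ = 22, W- = 33, W = min = 22, p = 0.573816, fail to reject H0.


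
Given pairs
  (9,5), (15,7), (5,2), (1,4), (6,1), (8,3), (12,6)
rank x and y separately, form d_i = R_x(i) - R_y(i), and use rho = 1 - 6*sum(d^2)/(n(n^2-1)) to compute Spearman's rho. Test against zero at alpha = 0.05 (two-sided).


Step 1: Rank x and y separately (midranks; no ties here).
rank(x): 9->5, 15->7, 5->2, 1->1, 6->3, 8->4, 12->6
rank(y): 5->5, 7->7, 2->2, 4->4, 1->1, 3->3, 6->6
Step 2: d_i = R_x(i) - R_y(i); compute d_i^2.
  (5-5)^2=0, (7-7)^2=0, (2-2)^2=0, (1-4)^2=9, (3-1)^2=4, (4-3)^2=1, (6-6)^2=0
sum(d^2) = 14.
Step 3: rho = 1 - 6*14 / (7*(7^2 - 1)) = 1 - 84/336 = 0.750000.
Step 4: Under H0, t = rho * sqrt((n-2)/(1-rho^2)) = 2.5355 ~ t(5).
Step 5: Two-sided p-value from the t-distribution with 5 df = 0.052181.
Step 6: alpha = 0.05. fail to reject H0.

rho = 0.7500, p = 0.052181, fail to reject H0 at alpha = 0.05.


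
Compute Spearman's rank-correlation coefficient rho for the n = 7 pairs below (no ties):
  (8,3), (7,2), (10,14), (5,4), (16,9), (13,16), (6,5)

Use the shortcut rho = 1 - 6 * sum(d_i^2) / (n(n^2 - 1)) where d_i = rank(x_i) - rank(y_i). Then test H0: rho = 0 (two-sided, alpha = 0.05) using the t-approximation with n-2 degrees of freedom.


Step 1: Rank x and y separately (midranks; no ties here).
rank(x): 8->4, 7->3, 10->5, 5->1, 16->7, 13->6, 6->2
rank(y): 3->2, 2->1, 14->6, 4->3, 9->5, 16->7, 5->4
Step 2: d_i = R_x(i) - R_y(i); compute d_i^2.
  (4-2)^2=4, (3-1)^2=4, (5-6)^2=1, (1-3)^2=4, (7-5)^2=4, (6-7)^2=1, (2-4)^2=4
sum(d^2) = 22.
Step 3: rho = 1 - 6*22 / (7*(7^2 - 1)) = 1 - 132/336 = 0.607143.
Step 4: Under H0, t = rho * sqrt((n-2)/(1-rho^2)) = 1.7086 ~ t(5).
Step 5: Two-sided p-value from the t-distribution with 5 df = 0.148231.
Step 6: alpha = 0.05. fail to reject H0.

rho = 0.6071, p = 0.148231, fail to reject H0 at alpha = 0.05.


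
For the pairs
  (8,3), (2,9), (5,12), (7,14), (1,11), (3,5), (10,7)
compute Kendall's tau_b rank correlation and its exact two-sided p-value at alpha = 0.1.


Step 1: Enumerate the 21 unordered pairs (i,j) with i<j and classify each by sign(x_j-x_i) * sign(y_j-y_i).
  (1,2):dx=-6,dy=+6->D; (1,3):dx=-3,dy=+9->D; (1,4):dx=-1,dy=+11->D; (1,5):dx=-7,dy=+8->D
  (1,6):dx=-5,dy=+2->D; (1,7):dx=+2,dy=+4->C; (2,3):dx=+3,dy=+3->C; (2,4):dx=+5,dy=+5->C
  (2,5):dx=-1,dy=+2->D; (2,6):dx=+1,dy=-4->D; (2,7):dx=+8,dy=-2->D; (3,4):dx=+2,dy=+2->C
  (3,5):dx=-4,dy=-1->C; (3,6):dx=-2,dy=-7->C; (3,7):dx=+5,dy=-5->D; (4,5):dx=-6,dy=-3->C
  (4,6):dx=-4,dy=-9->C; (4,7):dx=+3,dy=-7->D; (5,6):dx=+2,dy=-6->D; (5,7):dx=+9,dy=-4->D
  (6,7):dx=+7,dy=+2->C
Step 2: C = 9, D = 12, total pairs = 21.
Step 3: tau = (C - D)/(n(n-1)/2) = (9 - 12)/21 = -0.142857.
Step 4: Exact two-sided p-value (enumerate n! = 5040 permutations of y under H0): p = 0.772619.
Step 5: alpha = 0.1. fail to reject H0.

tau_b = -0.1429 (C=9, D=12), p = 0.772619, fail to reject H0.


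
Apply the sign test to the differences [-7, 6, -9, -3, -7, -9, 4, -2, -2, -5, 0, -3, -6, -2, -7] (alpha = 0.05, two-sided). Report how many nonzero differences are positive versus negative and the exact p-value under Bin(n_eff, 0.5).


Step 1: Discard zero differences. Original n = 15; n_eff = number of nonzero differences = 14.
Nonzero differences (with sign): -7, +6, -9, -3, -7, -9, +4, -2, -2, -5, -3, -6, -2, -7
Step 2: Count signs: positive = 2, negative = 12.
Step 3: Under H0: P(positive) = 0.5, so the number of positives S ~ Bin(14, 0.5).
Step 4: Two-sided exact p-value = sum of Bin(14,0.5) probabilities at or below the observed probability = 0.012939.
Step 5: alpha = 0.05. reject H0.

n_eff = 14, pos = 2, neg = 12, p = 0.012939, reject H0.


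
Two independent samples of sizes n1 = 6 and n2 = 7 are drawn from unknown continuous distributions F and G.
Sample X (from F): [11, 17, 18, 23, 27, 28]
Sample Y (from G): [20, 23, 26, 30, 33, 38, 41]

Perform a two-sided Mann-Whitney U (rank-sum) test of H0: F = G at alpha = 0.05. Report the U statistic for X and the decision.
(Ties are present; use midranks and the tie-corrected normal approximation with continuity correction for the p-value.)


Step 1: Combine and sort all 13 observations; assign midranks.
sorted (value, group): (11,X), (17,X), (18,X), (20,Y), (23,X), (23,Y), (26,Y), (27,X), (28,X), (30,Y), (33,Y), (38,Y), (41,Y)
ranks: 11->1, 17->2, 18->3, 20->4, 23->5.5, 23->5.5, 26->7, 27->8, 28->9, 30->10, 33->11, 38->12, 41->13
Step 2: Rank sum for X: R1 = 1 + 2 + 3 + 5.5 + 8 + 9 = 28.5.
Step 3: U_X = R1 - n1(n1+1)/2 = 28.5 - 6*7/2 = 28.5 - 21 = 7.5.
       U_Y = n1*n2 - U_X = 42 - 7.5 = 34.5.
Step 4: Ties are present, so use the tie-corrected normal approximation (with continuity correction) for the p-value.
Step 5: p-value = 0.062928; compare to alpha = 0.05. fail to reject H0.

U_X = 7.5, p = 0.062928, fail to reject H0 at alpha = 0.05.


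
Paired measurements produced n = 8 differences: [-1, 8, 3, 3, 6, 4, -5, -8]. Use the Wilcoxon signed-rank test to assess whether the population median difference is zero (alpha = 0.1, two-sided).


Step 1: Drop any zero differences (none here) and take |d_i|.
|d| = [1, 8, 3, 3, 6, 4, 5, 8]
Step 2: Midrank |d_i| (ties get averaged ranks).
ranks: |1|->1, |8|->7.5, |3|->2.5, |3|->2.5, |6|->6, |4|->4, |5|->5, |8|->7.5
Step 3: Attach original signs; sum ranks with positive sign and with negative sign.
W+ = 7.5 + 2.5 + 2.5 + 6 + 4 = 22.5
W- = 1 + 5 + 7.5 = 13.5
(Check: W+ + W- = 36 should equal n(n+1)/2 = 36.)
Step 4: Test statistic W = min(W+, W-) = 13.5.
Step 5: Ties in |d|, so use the tie-corrected normal approximation.
        E[W] = n(n+1)/4 = 8*9/4 = 18.
        Tie groups: |d|=3 (t=2), |d|=8 (t=2); sum(t^3 - t) = 12.
        Var[W] = n(n+1)(2n+1)/24 - sum(t^3-t)/48 = 1224/24 - 12/48 = 50.75.
        z = (W - E[W]) / sqrt(Var[W]) = (13.5 - 18) / 7.1239 = -0.6317.
        Two-sided p = 2*Phi(z) = 0.527599.
Step 6: alpha = 0.1. fail to reject H0.

W+ = 22.5, W- = 13.5, W = min = 13.5, p = 0.527599, fail to reject H0.


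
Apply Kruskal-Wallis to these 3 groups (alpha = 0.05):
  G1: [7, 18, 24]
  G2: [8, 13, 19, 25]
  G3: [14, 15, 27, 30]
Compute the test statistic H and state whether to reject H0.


Step 1: Combine all N = 11 observations and assign midranks.
sorted (value, group, rank): (7,G1,1), (8,G2,2), (13,G2,3), (14,G3,4), (15,G3,5), (18,G1,6), (19,G2,7), (24,G1,8), (25,G2,9), (27,G3,10), (30,G3,11)
Step 2: Sum ranks within each group.
R_1 = 15 (n_1 = 3)
R_2 = 21 (n_2 = 4)
R_3 = 30 (n_3 = 4)
Step 3: H = 12/(N(N+1)) * sum(R_i^2/n_i) - 3(N+1)
     = 12/(11*12) * (15^2/3 + 21^2/4 + 30^2/4) - 3*12
     = 0.090909 * 410.25 - 36
     = 1.295455.
Step 4: No ties, so H is used without correction.
Step 5: Under H0, H ~ chi^2(2); p-value = 0.523234.
Step 6: alpha = 0.05. fail to reject H0.

H = 1.2955, df = 2, p = 0.523234, fail to reject H0.


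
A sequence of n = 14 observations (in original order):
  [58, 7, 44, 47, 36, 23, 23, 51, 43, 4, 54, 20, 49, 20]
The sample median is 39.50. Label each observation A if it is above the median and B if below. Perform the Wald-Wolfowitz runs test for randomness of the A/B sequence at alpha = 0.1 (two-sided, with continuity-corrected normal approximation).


Step 1: Compute median = 39.50; label A = above, B = below.
Labels in order: ABAABBBAABABAB  (n_A = 7, n_B = 7)
Step 2: Count runs R = 10.
Step 3: Under H0 (random ordering), E[R] = 2*n_A*n_B/(n_A+n_B) + 1 = 2*7*7/14 + 1 = 8.0000.
        Var[R] = 2*n_A*n_B*(2*n_A*n_B - n_A - n_B) / ((n_A+n_B)^2 * (n_A+n_B-1)) = 8232/2548 = 3.2308.
        SD[R] = 1.7974.
Step 4: Continuity-corrected z = (R - 0.5 - E[R]) / SD[R] = (10 - 0.5 - 8.0000) / 1.7974 = 0.8345.
Step 5: Two-sided p-value via normal approximation = 2*(1 - Phi(|z|)) = 0.403986.
Step 6: alpha = 0.1. fail to reject H0.

R = 10, z = 0.8345, p = 0.403986, fail to reject H0.


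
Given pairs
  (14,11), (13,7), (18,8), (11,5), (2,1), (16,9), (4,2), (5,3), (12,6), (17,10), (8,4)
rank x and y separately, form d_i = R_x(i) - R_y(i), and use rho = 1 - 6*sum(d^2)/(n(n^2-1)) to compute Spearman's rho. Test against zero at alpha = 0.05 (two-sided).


Step 1: Rank x and y separately (midranks; no ties here).
rank(x): 14->8, 13->7, 18->11, 11->5, 2->1, 16->9, 4->2, 5->3, 12->6, 17->10, 8->4
rank(y): 11->11, 7->7, 8->8, 5->5, 1->1, 9->9, 2->2, 3->3, 6->6, 10->10, 4->4
Step 2: d_i = R_x(i) - R_y(i); compute d_i^2.
  (8-11)^2=9, (7-7)^2=0, (11-8)^2=9, (5-5)^2=0, (1-1)^2=0, (9-9)^2=0, (2-2)^2=0, (3-3)^2=0, (6-6)^2=0, (10-10)^2=0, (4-4)^2=0
sum(d^2) = 18.
Step 3: rho = 1 - 6*18 / (11*(11^2 - 1)) = 1 - 108/1320 = 0.918182.
Step 4: Under H0, t = rho * sqrt((n-2)/(1-rho^2)) = 6.9531 ~ t(9).
Step 5: Two-sided p-value from the t-distribution with 9 df = 0.000067.
Step 6: alpha = 0.05. reject H0.

rho = 0.9182, p = 0.000067, reject H0 at alpha = 0.05.


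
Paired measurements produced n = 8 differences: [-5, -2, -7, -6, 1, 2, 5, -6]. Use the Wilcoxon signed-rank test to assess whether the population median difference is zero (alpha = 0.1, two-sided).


Step 1: Drop any zero differences (none here) and take |d_i|.
|d| = [5, 2, 7, 6, 1, 2, 5, 6]
Step 2: Midrank |d_i| (ties get averaged ranks).
ranks: |5|->4.5, |2|->2.5, |7|->8, |6|->6.5, |1|->1, |2|->2.5, |5|->4.5, |6|->6.5
Step 3: Attach original signs; sum ranks with positive sign and with negative sign.
W+ = 1 + 2.5 + 4.5 = 8
W- = 4.5 + 2.5 + 8 + 6.5 + 6.5 = 28
(Check: W+ + W- = 36 should equal n(n+1)/2 = 36.)
Step 4: Test statistic W = min(W+, W-) = 8.
Step 5: Ties in |d|, so use the tie-corrected normal approximation.
        E[W] = n(n+1)/4 = 8*9/4 = 18.
        Tie groups: |d|=2 (t=2), |d|=5 (t=2), |d|=6 (t=2); sum(t^3 - t) = 18.
        Var[W] = n(n+1)(2n+1)/24 - sum(t^3-t)/48 = 1224/24 - 18/48 = 50.625.
        z = (W - E[W]) / sqrt(Var[W]) = (8 - 18) / 7.1151 = -1.4055.
        Two-sided p = 2*Phi(z) = 0.159886.
Step 6: alpha = 0.1. fail to reject H0.

W+ = 8, W- = 28, W = min = 8, p = 0.159886, fail to reject H0.


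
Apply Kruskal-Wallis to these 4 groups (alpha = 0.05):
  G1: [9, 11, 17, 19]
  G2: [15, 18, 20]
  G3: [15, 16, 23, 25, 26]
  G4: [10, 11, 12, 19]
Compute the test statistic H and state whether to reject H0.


Step 1: Combine all N = 16 observations and assign midranks.
sorted (value, group, rank): (9,G1,1), (10,G4,2), (11,G1,3.5), (11,G4,3.5), (12,G4,5), (15,G2,6.5), (15,G3,6.5), (16,G3,8), (17,G1,9), (18,G2,10), (19,G1,11.5), (19,G4,11.5), (20,G2,13), (23,G3,14), (25,G3,15), (26,G3,16)
Step 2: Sum ranks within each group.
R_1 = 25 (n_1 = 4)
R_2 = 29.5 (n_2 = 3)
R_3 = 59.5 (n_3 = 5)
R_4 = 22 (n_4 = 4)
Step 3: H = 12/(N(N+1)) * sum(R_i^2/n_i) - 3(N+1)
     = 12/(16*17) * (25^2/4 + 29.5^2/3 + 59.5^2/5 + 22^2/4) - 3*17
     = 0.044118 * 1275.38 - 51
     = 5.266912.
Step 4: Ties present; correction factor C = 1 - 18/(16^3 - 16) = 0.995588. Corrected H = 5.266912 / 0.995588 = 5.290251.
Step 5: Under H0, H ~ chi^2(3); p-value = 0.151736.
Step 6: alpha = 0.05. fail to reject H0.

H = 5.2903, df = 3, p = 0.151736, fail to reject H0.


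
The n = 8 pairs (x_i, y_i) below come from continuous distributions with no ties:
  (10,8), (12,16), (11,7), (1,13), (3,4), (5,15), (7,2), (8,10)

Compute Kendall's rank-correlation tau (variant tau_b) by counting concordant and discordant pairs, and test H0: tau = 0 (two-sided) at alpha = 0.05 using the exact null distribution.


Step 1: Enumerate the 28 unordered pairs (i,j) with i<j and classify each by sign(x_j-x_i) * sign(y_j-y_i).
  (1,2):dx=+2,dy=+8->C; (1,3):dx=+1,dy=-1->D; (1,4):dx=-9,dy=+5->D; (1,5):dx=-7,dy=-4->C
  (1,6):dx=-5,dy=+7->D; (1,7):dx=-3,dy=-6->C; (1,8):dx=-2,dy=+2->D; (2,3):dx=-1,dy=-9->C
  (2,4):dx=-11,dy=-3->C; (2,5):dx=-9,dy=-12->C; (2,6):dx=-7,dy=-1->C; (2,7):dx=-5,dy=-14->C
  (2,8):dx=-4,dy=-6->C; (3,4):dx=-10,dy=+6->D; (3,5):dx=-8,dy=-3->C; (3,6):dx=-6,dy=+8->D
  (3,7):dx=-4,dy=-5->C; (3,8):dx=-3,dy=+3->D; (4,5):dx=+2,dy=-9->D; (4,6):dx=+4,dy=+2->C
  (4,7):dx=+6,dy=-11->D; (4,8):dx=+7,dy=-3->D; (5,6):dx=+2,dy=+11->C; (5,7):dx=+4,dy=-2->D
  (5,8):dx=+5,dy=+6->C; (6,7):dx=+2,dy=-13->D; (6,8):dx=+3,dy=-5->D; (7,8):dx=+1,dy=+8->C
Step 2: C = 15, D = 13, total pairs = 28.
Step 3: tau = (C - D)/(n(n-1)/2) = (15 - 13)/28 = 0.071429.
Step 4: Exact two-sided p-value (enumerate n! = 40320 permutations of y under H0): p = 0.904861.
Step 5: alpha = 0.05. fail to reject H0.

tau_b = 0.0714 (C=15, D=13), p = 0.904861, fail to reject H0.


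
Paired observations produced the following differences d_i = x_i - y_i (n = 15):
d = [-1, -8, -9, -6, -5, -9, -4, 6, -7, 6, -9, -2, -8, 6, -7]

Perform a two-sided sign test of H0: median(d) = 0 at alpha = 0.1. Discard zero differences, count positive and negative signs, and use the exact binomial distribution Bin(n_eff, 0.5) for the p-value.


Step 1: Discard zero differences. Original n = 15; n_eff = number of nonzero differences = 15.
Nonzero differences (with sign): -1, -8, -9, -6, -5, -9, -4, +6, -7, +6, -9, -2, -8, +6, -7
Step 2: Count signs: positive = 3, negative = 12.
Step 3: Under H0: P(positive) = 0.5, so the number of positives S ~ Bin(15, 0.5).
Step 4: Two-sided exact p-value = sum of Bin(15,0.5) probabilities at or below the observed probability = 0.035156.
Step 5: alpha = 0.1. reject H0.

n_eff = 15, pos = 3, neg = 12, p = 0.035156, reject H0.


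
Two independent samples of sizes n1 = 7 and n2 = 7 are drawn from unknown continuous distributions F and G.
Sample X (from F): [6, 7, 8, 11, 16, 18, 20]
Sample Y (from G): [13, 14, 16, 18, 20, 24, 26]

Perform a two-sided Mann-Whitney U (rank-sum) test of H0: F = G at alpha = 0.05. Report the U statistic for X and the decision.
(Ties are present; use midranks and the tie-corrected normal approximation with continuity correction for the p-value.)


Step 1: Combine and sort all 14 observations; assign midranks.
sorted (value, group): (6,X), (7,X), (8,X), (11,X), (13,Y), (14,Y), (16,X), (16,Y), (18,X), (18,Y), (20,X), (20,Y), (24,Y), (26,Y)
ranks: 6->1, 7->2, 8->3, 11->4, 13->5, 14->6, 16->7.5, 16->7.5, 18->9.5, 18->9.5, 20->11.5, 20->11.5, 24->13, 26->14
Step 2: Rank sum for X: R1 = 1 + 2 + 3 + 4 + 7.5 + 9.5 + 11.5 = 38.5.
Step 3: U_X = R1 - n1(n1+1)/2 = 38.5 - 7*8/2 = 38.5 - 28 = 10.5.
       U_Y = n1*n2 - U_X = 49 - 10.5 = 38.5.
Step 4: Ties are present, so use the tie-corrected normal approximation (with continuity correction) for the p-value.
Step 5: p-value = 0.083509; compare to alpha = 0.05. fail to reject H0.

U_X = 10.5, p = 0.083509, fail to reject H0 at alpha = 0.05.


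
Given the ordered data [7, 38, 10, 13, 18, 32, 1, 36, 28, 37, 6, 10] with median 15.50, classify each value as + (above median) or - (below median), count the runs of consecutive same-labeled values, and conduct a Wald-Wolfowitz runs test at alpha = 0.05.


Step 1: Compute median = 15.50; label A = above, B = below.
Labels in order: BABBAABAAABB  (n_A = 6, n_B = 6)
Step 2: Count runs R = 7.
Step 3: Under H0 (random ordering), E[R] = 2*n_A*n_B/(n_A+n_B) + 1 = 2*6*6/12 + 1 = 7.0000.
        Var[R] = 2*n_A*n_B*(2*n_A*n_B - n_A - n_B) / ((n_A+n_B)^2 * (n_A+n_B-1)) = 4320/1584 = 2.7273.
        SD[R] = 1.6514.
Step 4: R = E[R], so z = 0 with no continuity correction.
Step 5: Two-sided p-value via normal approximation = 2*(1 - Phi(|z|)) = 1.000000.
Step 6: alpha = 0.05. fail to reject H0.

R = 7, z = 0.0000, p = 1.000000, fail to reject H0.


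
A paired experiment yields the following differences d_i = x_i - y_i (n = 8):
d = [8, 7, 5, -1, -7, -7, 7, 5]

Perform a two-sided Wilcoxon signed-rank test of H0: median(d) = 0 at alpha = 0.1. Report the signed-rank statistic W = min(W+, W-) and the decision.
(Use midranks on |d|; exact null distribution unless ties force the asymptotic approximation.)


Step 1: Drop any zero differences (none here) and take |d_i|.
|d| = [8, 7, 5, 1, 7, 7, 7, 5]
Step 2: Midrank |d_i| (ties get averaged ranks).
ranks: |8|->8, |7|->5.5, |5|->2.5, |1|->1, |7|->5.5, |7|->5.5, |7|->5.5, |5|->2.5
Step 3: Attach original signs; sum ranks with positive sign and with negative sign.
W+ = 8 + 5.5 + 2.5 + 5.5 + 2.5 = 24
W- = 1 + 5.5 + 5.5 = 12
(Check: W+ + W- = 36 should equal n(n+1)/2 = 36.)
Step 4: Test statistic W = min(W+, W-) = 12.
Step 5: Ties in |d|, so use the tie-corrected normal approximation.
        E[W] = n(n+1)/4 = 8*9/4 = 18.
        Tie groups: |d|=5 (t=2), |d|=7 (t=4); sum(t^3 - t) = 66.
        Var[W] = n(n+1)(2n+1)/24 - sum(t^3-t)/48 = 1224/24 - 66/48 = 49.625.
        z = (W - E[W]) / sqrt(Var[W]) = (12 - 18) / 7.0445 = -0.8517.
        Two-sided p = 2*Phi(z) = 0.394365.
Step 6: alpha = 0.1. fail to reject H0.

W+ = 24, W- = 12, W = min = 12, p = 0.394365, fail to reject H0.


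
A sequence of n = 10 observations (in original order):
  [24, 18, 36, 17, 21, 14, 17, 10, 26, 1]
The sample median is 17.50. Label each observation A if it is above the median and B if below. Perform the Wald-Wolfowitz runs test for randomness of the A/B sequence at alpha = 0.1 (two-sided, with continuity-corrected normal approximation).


Step 1: Compute median = 17.50; label A = above, B = below.
Labels in order: AAABABBBAB  (n_A = 5, n_B = 5)
Step 2: Count runs R = 6.
Step 3: Under H0 (random ordering), E[R] = 2*n_A*n_B/(n_A+n_B) + 1 = 2*5*5/10 + 1 = 6.0000.
        Var[R] = 2*n_A*n_B*(2*n_A*n_B - n_A - n_B) / ((n_A+n_B)^2 * (n_A+n_B-1)) = 2000/900 = 2.2222.
        SD[R] = 1.4907.
Step 4: R = E[R], so z = 0 with no continuity correction.
Step 5: Two-sided p-value via normal approximation = 2*(1 - Phi(|z|)) = 1.000000.
Step 6: alpha = 0.1. fail to reject H0.

R = 6, z = 0.0000, p = 1.000000, fail to reject H0.


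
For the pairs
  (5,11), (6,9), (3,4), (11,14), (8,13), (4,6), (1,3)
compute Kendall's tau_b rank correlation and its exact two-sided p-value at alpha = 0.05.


Step 1: Enumerate the 21 unordered pairs (i,j) with i<j and classify each by sign(x_j-x_i) * sign(y_j-y_i).
  (1,2):dx=+1,dy=-2->D; (1,3):dx=-2,dy=-7->C; (1,4):dx=+6,dy=+3->C; (1,5):dx=+3,dy=+2->C
  (1,6):dx=-1,dy=-5->C; (1,7):dx=-4,dy=-8->C; (2,3):dx=-3,dy=-5->C; (2,4):dx=+5,dy=+5->C
  (2,5):dx=+2,dy=+4->C; (2,6):dx=-2,dy=-3->C; (2,7):dx=-5,dy=-6->C; (3,4):dx=+8,dy=+10->C
  (3,5):dx=+5,dy=+9->C; (3,6):dx=+1,dy=+2->C; (3,7):dx=-2,dy=-1->C; (4,5):dx=-3,dy=-1->C
  (4,6):dx=-7,dy=-8->C; (4,7):dx=-10,dy=-11->C; (5,6):dx=-4,dy=-7->C; (5,7):dx=-7,dy=-10->C
  (6,7):dx=-3,dy=-3->C
Step 2: C = 20, D = 1, total pairs = 21.
Step 3: tau = (C - D)/(n(n-1)/2) = (20 - 1)/21 = 0.904762.
Step 4: Exact two-sided p-value (enumerate n! = 5040 permutations of y under H0): p = 0.002778.
Step 5: alpha = 0.05. reject H0.

tau_b = 0.9048 (C=20, D=1), p = 0.002778, reject H0.


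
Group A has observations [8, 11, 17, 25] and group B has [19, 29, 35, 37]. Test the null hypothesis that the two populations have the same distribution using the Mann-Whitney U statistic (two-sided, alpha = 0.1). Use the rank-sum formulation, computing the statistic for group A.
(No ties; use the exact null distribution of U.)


Step 1: Combine and sort all 8 observations; assign midranks.
sorted (value, group): (8,X), (11,X), (17,X), (19,Y), (25,X), (29,Y), (35,Y), (37,Y)
ranks: 8->1, 11->2, 17->3, 19->4, 25->5, 29->6, 35->7, 37->8
Step 2: Rank sum for X: R1 = 1 + 2 + 3 + 5 = 11.
Step 3: U_X = R1 - n1(n1+1)/2 = 11 - 4*5/2 = 11 - 10 = 1.
       U_Y = n1*n2 - U_X = 16 - 1 = 15.
Step 4: No ties, so the exact null distribution of U (based on enumerating the C(8,4) = 70 equally likely rank assignments) gives the two-sided p-value.
Step 5: p-value = 0.057143; compare to alpha = 0.1. reject H0.

U_X = 1, p = 0.057143, reject H0 at alpha = 0.1.


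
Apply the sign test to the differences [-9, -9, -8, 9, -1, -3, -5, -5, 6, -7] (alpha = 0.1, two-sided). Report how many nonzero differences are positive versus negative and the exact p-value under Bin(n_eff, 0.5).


Step 1: Discard zero differences. Original n = 10; n_eff = number of nonzero differences = 10.
Nonzero differences (with sign): -9, -9, -8, +9, -1, -3, -5, -5, +6, -7
Step 2: Count signs: positive = 2, negative = 8.
Step 3: Under H0: P(positive) = 0.5, so the number of positives S ~ Bin(10, 0.5).
Step 4: Two-sided exact p-value = sum of Bin(10,0.5) probabilities at or below the observed probability = 0.109375.
Step 5: alpha = 0.1. fail to reject H0.

n_eff = 10, pos = 2, neg = 8, p = 0.109375, fail to reject H0.


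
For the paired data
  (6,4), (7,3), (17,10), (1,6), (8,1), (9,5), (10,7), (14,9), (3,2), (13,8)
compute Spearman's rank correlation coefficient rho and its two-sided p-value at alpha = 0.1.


Step 1: Rank x and y separately (midranks; no ties here).
rank(x): 6->3, 7->4, 17->10, 1->1, 8->5, 9->6, 10->7, 14->9, 3->2, 13->8
rank(y): 4->4, 3->3, 10->10, 6->6, 1->1, 5->5, 7->7, 9->9, 2->2, 8->8
Step 2: d_i = R_x(i) - R_y(i); compute d_i^2.
  (3-4)^2=1, (4-3)^2=1, (10-10)^2=0, (1-6)^2=25, (5-1)^2=16, (6-5)^2=1, (7-7)^2=0, (9-9)^2=0, (2-2)^2=0, (8-8)^2=0
sum(d^2) = 44.
Step 3: rho = 1 - 6*44 / (10*(10^2 - 1)) = 1 - 264/990 = 0.733333.
Step 4: Under H0, t = rho * sqrt((n-2)/(1-rho^2)) = 3.0509 ~ t(8).
Step 5: Two-sided p-value from the t-distribution with 8 df = 0.015801.
Step 6: alpha = 0.1. reject H0.

rho = 0.7333, p = 0.015801, reject H0 at alpha = 0.1.


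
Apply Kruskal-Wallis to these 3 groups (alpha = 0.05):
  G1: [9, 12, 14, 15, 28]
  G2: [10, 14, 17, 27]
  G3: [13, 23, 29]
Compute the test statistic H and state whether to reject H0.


Step 1: Combine all N = 12 observations and assign midranks.
sorted (value, group, rank): (9,G1,1), (10,G2,2), (12,G1,3), (13,G3,4), (14,G1,5.5), (14,G2,5.5), (15,G1,7), (17,G2,8), (23,G3,9), (27,G2,10), (28,G1,11), (29,G3,12)
Step 2: Sum ranks within each group.
R_1 = 27.5 (n_1 = 5)
R_2 = 25.5 (n_2 = 4)
R_3 = 25 (n_3 = 3)
Step 3: H = 12/(N(N+1)) * sum(R_i^2/n_i) - 3(N+1)
     = 12/(12*13) * (27.5^2/5 + 25.5^2/4 + 25^2/3) - 3*13
     = 0.076923 * 522.146 - 39
     = 1.165064.
Step 4: Ties present; correction factor C = 1 - 6/(12^3 - 12) = 0.996503. Corrected H = 1.165064 / 0.996503 = 1.169152.
Step 5: Under H0, H ~ chi^2(2); p-value = 0.557342.
Step 6: alpha = 0.05. fail to reject H0.

H = 1.1692, df = 2, p = 0.557342, fail to reject H0.


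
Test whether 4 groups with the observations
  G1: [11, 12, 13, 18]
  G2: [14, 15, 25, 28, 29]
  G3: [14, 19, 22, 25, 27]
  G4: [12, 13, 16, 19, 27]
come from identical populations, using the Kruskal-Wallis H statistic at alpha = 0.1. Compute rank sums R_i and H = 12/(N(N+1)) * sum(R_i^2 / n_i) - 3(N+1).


Step 1: Combine all N = 19 observations and assign midranks.
sorted (value, group, rank): (11,G1,1), (12,G1,2.5), (12,G4,2.5), (13,G1,4.5), (13,G4,4.5), (14,G2,6.5), (14,G3,6.5), (15,G2,8), (16,G4,9), (18,G1,10), (19,G3,11.5), (19,G4,11.5), (22,G3,13), (25,G2,14.5), (25,G3,14.5), (27,G3,16.5), (27,G4,16.5), (28,G2,18), (29,G2,19)
Step 2: Sum ranks within each group.
R_1 = 18 (n_1 = 4)
R_2 = 66 (n_2 = 5)
R_3 = 62 (n_3 = 5)
R_4 = 44 (n_4 = 5)
Step 3: H = 12/(N(N+1)) * sum(R_i^2/n_i) - 3(N+1)
     = 12/(19*20) * (18^2/4 + 66^2/5 + 62^2/5 + 44^2/5) - 3*20
     = 0.031579 * 2108.2 - 60
     = 6.574737.
Step 4: Ties present; correction factor C = 1 - 36/(19^3 - 19) = 0.994737. Corrected H = 6.574737 / 0.994737 = 6.609524.
Step 5: Under H0, H ~ chi^2(3); p-value = 0.085442.
Step 6: alpha = 0.1. reject H0.

H = 6.6095, df = 3, p = 0.085442, reject H0.


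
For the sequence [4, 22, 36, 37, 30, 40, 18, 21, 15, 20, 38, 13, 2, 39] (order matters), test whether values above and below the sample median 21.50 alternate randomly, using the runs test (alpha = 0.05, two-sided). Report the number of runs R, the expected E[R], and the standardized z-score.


Step 1: Compute median = 21.50; label A = above, B = below.
Labels in order: BAAAAABBBBABBA  (n_A = 7, n_B = 7)
Step 2: Count runs R = 6.
Step 3: Under H0 (random ordering), E[R] = 2*n_A*n_B/(n_A+n_B) + 1 = 2*7*7/14 + 1 = 8.0000.
        Var[R] = 2*n_A*n_B*(2*n_A*n_B - n_A - n_B) / ((n_A+n_B)^2 * (n_A+n_B-1)) = 8232/2548 = 3.2308.
        SD[R] = 1.7974.
Step 4: Continuity-corrected z = (R + 0.5 - E[R]) / SD[R] = (6 + 0.5 - 8.0000) / 1.7974 = -0.8345.
Step 5: Two-sided p-value via normal approximation = 2*(1 - Phi(|z|)) = 0.403986.
Step 6: alpha = 0.05. fail to reject H0.

R = 6, z = -0.8345, p = 0.403986, fail to reject H0.


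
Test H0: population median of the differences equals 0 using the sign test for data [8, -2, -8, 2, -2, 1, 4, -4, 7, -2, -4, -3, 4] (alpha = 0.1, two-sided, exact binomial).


Step 1: Discard zero differences. Original n = 13; n_eff = number of nonzero differences = 13.
Nonzero differences (with sign): +8, -2, -8, +2, -2, +1, +4, -4, +7, -2, -4, -3, +4
Step 2: Count signs: positive = 6, negative = 7.
Step 3: Under H0: P(positive) = 0.5, so the number of positives S ~ Bin(13, 0.5).
Step 4: Two-sided exact p-value = sum of Bin(13,0.5) probabilities at or below the observed probability = 1.000000.
Step 5: alpha = 0.1. fail to reject H0.

n_eff = 13, pos = 6, neg = 7, p = 1.000000, fail to reject H0.


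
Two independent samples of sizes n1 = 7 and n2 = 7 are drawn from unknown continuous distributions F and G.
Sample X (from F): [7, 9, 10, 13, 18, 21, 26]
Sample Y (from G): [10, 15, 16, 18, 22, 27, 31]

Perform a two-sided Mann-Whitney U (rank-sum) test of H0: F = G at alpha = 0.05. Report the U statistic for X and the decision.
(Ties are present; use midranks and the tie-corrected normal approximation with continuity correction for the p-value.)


Step 1: Combine and sort all 14 observations; assign midranks.
sorted (value, group): (7,X), (9,X), (10,X), (10,Y), (13,X), (15,Y), (16,Y), (18,X), (18,Y), (21,X), (22,Y), (26,X), (27,Y), (31,Y)
ranks: 7->1, 9->2, 10->3.5, 10->3.5, 13->5, 15->6, 16->7, 18->8.5, 18->8.5, 21->10, 22->11, 26->12, 27->13, 31->14
Step 2: Rank sum for X: R1 = 1 + 2 + 3.5 + 5 + 8.5 + 10 + 12 = 42.
Step 3: U_X = R1 - n1(n1+1)/2 = 42 - 7*8/2 = 42 - 28 = 14.
       U_Y = n1*n2 - U_X = 49 - 14 = 35.
Step 4: Ties are present, so use the tie-corrected normal approximation (with continuity correction) for the p-value.
Step 5: p-value = 0.200345; compare to alpha = 0.05. fail to reject H0.

U_X = 14, p = 0.200345, fail to reject H0 at alpha = 0.05.
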